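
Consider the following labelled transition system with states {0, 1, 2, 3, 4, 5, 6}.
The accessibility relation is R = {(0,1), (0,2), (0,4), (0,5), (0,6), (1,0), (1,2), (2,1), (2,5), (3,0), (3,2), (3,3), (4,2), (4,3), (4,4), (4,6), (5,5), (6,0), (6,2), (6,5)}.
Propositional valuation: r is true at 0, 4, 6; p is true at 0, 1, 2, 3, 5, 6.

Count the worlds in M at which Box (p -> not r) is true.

2

Let φ = Box (p -> not r). Evaluate φ at each world:
  0 (successors {1, 2, 4, 5, 6}): φ is false.
  1 (successors {0, 2}): φ is false.
  2 (successors {1, 5}): φ is true.
  3 (successors {0, 2, 3}): φ is false.
  4 (successors {2, 3, 4, 6}): φ is false.
  5 (successors {5}): φ is true.
  6 (successors {0, 2, 5}): φ is false.
For instance, at 5:
  At 5: Box (p -> not r) requires p -> not r at every successor {5}.
    At 5: p -> not r is true.
  So Box (p -> not r) is true at 5.
Satisfying worlds: {2, 5}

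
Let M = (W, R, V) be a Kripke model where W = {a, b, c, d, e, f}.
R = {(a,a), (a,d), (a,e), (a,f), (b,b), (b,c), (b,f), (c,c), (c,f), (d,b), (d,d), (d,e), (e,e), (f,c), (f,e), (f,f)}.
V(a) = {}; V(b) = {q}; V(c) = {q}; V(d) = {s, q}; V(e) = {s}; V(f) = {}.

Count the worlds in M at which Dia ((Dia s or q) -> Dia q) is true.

Recall that Dia ψ holds at a world iff ψ holds at some accessible world.
Let φ = Dia ((Dia s or q) -> Dia q). Evaluate φ at each world:
  a (successors {a, d, e, f}): φ is true.
  b (successors {b, c, f}): φ is true.
  c (successors {c, f}): φ is true.
  d (successors {b, d, e}): φ is true.
  e (successors {e}): φ is false.
  f (successors {c, e, f}): φ is true.
For instance, at c:
  At c: Dia ((Dia s or q) -> Dia q) requires (Dia s or q) -> Dia q at some successor in {c, f}.
    (Dia s or q) -> Dia q holds at c, so Dia ((Dia s or q) -> Dia q) is true at c.
      At c: Dia s or q is true, Dia q is true, so (Dia s or q) -> Dia q is true.
Satisfying worlds: {a, b, c, d, f}

5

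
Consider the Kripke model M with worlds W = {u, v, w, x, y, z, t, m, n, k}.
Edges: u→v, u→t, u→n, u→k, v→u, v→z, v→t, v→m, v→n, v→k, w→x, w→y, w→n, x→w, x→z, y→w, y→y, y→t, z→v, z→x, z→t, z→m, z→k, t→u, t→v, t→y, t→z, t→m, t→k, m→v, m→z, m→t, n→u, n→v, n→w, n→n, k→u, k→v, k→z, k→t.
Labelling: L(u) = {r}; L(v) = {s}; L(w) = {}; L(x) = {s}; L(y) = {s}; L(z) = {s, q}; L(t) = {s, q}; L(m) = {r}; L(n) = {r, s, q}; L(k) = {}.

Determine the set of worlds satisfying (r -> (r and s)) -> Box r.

Recall that Box ψ holds at a world iff ψ holds at every accessible world, and Dia ψ holds iff ψ holds at some accessible world.
Let φ = (r -> (r and s)) -> Box r. Evaluate φ at each world:
  u (successors {v, t, n, k}): φ is true.
  v (successors {u, z, t, m, n, k}): φ is false.
  w (successors {x, y, n}): φ is false.
  x (successors {w, z}): φ is false.
  y (successors {w, y, t}): φ is false.
  z (successors {v, x, t, m, k}): φ is false.
  t (successors {u, v, y, z, m, k}): φ is false.
  m (successors {v, z, t}): φ is true.
  n (successors {u, v, w, n}): φ is false.
  k (successors {u, v, z, t}): φ is false.
For instance, at m:
  At m: r -> (r and s) is false, Box r is false, so (r -> (r and s)) -> Box r is true.
    At m: Box r requires r at every successor {v, z, t}.
      r fails at v, so Box r is false at m.
Satisfying worlds: {u, m}

u, m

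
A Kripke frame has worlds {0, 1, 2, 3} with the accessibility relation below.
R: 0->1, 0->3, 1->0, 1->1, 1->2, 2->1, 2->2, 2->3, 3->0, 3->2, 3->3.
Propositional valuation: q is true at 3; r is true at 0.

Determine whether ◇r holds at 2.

No

At 2: ◇r requires r at some successor in {1, 2, 3}.
  At 1: r is false.
  At 2: r is false.
  At 3: r is false.
So ◇r is false at 2.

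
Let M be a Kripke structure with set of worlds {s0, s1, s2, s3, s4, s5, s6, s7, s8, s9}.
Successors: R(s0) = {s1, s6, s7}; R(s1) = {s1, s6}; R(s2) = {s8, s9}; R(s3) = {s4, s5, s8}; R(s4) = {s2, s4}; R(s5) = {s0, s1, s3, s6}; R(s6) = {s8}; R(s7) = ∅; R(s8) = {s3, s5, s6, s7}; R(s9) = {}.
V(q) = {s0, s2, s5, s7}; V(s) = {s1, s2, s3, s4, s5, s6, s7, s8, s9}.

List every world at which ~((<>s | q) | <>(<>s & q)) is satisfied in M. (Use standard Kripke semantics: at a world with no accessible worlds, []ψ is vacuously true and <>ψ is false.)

Let φ = ~((<>s | q) | <>(<>s & q)). Evaluate φ at each world:
  s0 (successors {s1, s6, s7}): φ is false.
  s1 (successors {s1, s6}): φ is false.
  s2 (successors {s8, s9}): φ is false.
  s3 (successors {s4, s5, s8}): φ is false.
  s4 (successors {s2, s4}): φ is false.
  s5 (successors {s0, s1, s3, s6}): φ is false.
  s6 (successors {s8}): φ is false.
  s7 (successors ∅): φ is false.
  s8 (successors {s3, s5, s6, s7}): φ is false.
  s9 (successors ∅): φ is true.
For instance, at s0:
  At s0: (<>s | q) | <>(<>s & q) is true, so ~((<>s | q) | <>(<>s & q)) is false.
    At s0: <>s | q is true, <>(<>s & q) is false, so (<>s | q) | <>(<>s & q) is true.
      At s0: <>s is true, q is true, so <>s | q is true.
      At s0: <>(<>s & q) requires <>s & q at some successor in {s1, s6, s7}.
        At s1: <>s & q is false.
        At s6: <>s & q is false.
        At s7: <>s & q is false.
      So <>(<>s & q) is false at s0.
Satisfying worlds: {s9}

s9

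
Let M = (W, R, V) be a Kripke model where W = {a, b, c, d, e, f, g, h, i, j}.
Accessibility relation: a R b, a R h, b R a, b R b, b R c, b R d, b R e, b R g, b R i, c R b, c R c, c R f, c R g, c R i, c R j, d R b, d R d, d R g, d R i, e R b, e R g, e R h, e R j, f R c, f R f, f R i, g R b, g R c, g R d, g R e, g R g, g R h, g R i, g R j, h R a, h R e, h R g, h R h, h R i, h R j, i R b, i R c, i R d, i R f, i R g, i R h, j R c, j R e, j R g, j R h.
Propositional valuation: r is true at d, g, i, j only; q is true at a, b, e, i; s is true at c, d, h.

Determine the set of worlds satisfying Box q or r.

Let φ = Box q or r. Evaluate φ at each world:
  a (successors {b, h}): φ is false.
  b (successors {a, b, c, d, e, g, i}): φ is false.
  c (successors {b, c, f, g, i, j}): φ is false.
  d (successors {b, d, g, i}): φ is true.
  e (successors {b, g, h, j}): φ is false.
  f (successors {c, f, i}): φ is false.
  g (successors {b, c, d, e, g, h, i, j}): φ is true.
  h (successors {a, e, g, h, i, j}): φ is false.
  i (successors {b, c, d, f, g, h}): φ is true.
  j (successors {c, e, g, h}): φ is true.
For instance, at a:
  At a: Box q is false, r is false, so Box q or r is false.
    At a: Box q requires q at every successor {b, h}.
      q fails at h, so Box q is false at a.
Satisfying worlds: {d, g, i, j}

d, g, i, j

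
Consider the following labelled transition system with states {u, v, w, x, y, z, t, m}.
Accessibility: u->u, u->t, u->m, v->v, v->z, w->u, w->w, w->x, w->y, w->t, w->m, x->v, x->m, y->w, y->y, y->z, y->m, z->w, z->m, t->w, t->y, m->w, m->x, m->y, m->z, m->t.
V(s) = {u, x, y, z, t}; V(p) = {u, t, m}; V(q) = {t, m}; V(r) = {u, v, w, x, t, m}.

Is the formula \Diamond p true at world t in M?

Recall that \Diamond ψ holds at a world iff ψ holds at some accessible world.
At t: \Diamond p requires p at some successor in {w, y}.
  At w: p is false.
  At y: p is false.
So \Diamond p is false at t.

No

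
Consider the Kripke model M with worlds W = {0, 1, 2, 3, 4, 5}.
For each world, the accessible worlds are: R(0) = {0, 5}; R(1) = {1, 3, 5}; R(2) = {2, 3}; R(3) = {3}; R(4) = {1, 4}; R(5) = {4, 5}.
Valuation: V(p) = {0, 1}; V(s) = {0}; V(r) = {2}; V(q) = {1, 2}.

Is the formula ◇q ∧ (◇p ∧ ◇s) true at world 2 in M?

No

At 2: ◇q is true, ◇p ∧ ◇s is false, so ◇q ∧ (◇p ∧ ◇s) is false.
  At 2: ◇q requires q at some successor in {2, 3}.
    q holds at 2, so ◇q is true at 2.
  At 2: ◇p is false, ◇s is false, so ◇p ∧ ◇s is false.
    At 2: ◇p requires p at some successor in {2, 3}.
      At 2: p is false.
      At 3: p is false.
    So ◇p is false at 2.
    At 2: ◇s requires s at some successor in {2, 3}.
      At 2: s is false.
      At 3: s is false.
    So ◇s is false at 2.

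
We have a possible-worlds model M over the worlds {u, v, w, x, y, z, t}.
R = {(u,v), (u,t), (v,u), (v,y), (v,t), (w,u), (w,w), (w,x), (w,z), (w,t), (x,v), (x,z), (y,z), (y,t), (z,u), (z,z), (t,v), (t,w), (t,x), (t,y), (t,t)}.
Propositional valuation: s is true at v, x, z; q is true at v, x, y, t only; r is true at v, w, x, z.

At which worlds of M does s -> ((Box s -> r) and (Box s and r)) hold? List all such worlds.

Let φ = s -> ((Box s -> r) and (Box s and r)). Evaluate φ at each world:
  u (successors {v, t}): φ is true.
  v (successors {u, y, t}): φ is false.
  w (successors {u, w, x, z, t}): φ is true.
  x (successors {v, z}): φ is true.
  y (successors {z, t}): φ is true.
  z (successors {u, z}): φ is false.
  t (successors {v, w, x, y, t}): φ is true.
For instance, at w:
  At w: s is false, (Box s -> r) and (Box s and r) is false, so s -> ((Box s -> r) and (Box s and r)) is true.
    At w: Box s -> r is true, Box s and r is false, so (Box s -> r) and (Box s and r) is false.
      At w: Box s is false, r is true, so Box s -> r is true.
      At w: Box s is false, r is true, so Box s and r is false.
Satisfying worlds: {u, w, x, y, t}

u, w, x, y, t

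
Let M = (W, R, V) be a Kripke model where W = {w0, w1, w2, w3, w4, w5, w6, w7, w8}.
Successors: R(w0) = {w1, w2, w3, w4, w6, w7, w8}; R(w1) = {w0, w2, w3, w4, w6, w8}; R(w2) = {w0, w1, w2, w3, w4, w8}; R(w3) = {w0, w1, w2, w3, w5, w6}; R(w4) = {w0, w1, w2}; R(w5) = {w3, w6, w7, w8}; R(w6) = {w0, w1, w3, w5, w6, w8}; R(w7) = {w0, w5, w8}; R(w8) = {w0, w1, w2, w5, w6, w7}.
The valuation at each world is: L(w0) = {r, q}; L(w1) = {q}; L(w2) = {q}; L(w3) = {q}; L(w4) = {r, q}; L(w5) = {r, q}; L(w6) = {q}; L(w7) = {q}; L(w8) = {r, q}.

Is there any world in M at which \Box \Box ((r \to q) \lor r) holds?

Recall that \Box ψ holds at a world iff ψ holds at every accessible world, and \Diamond ψ holds iff ψ holds at some accessible world.
Let φ = \Box \Box ((r \to q) \lor r). Evaluate φ at each world:
  w0 (successors {w1, w2, w3, w4, w6, w7, w8}): φ is true.
  w1 (successors {w0, w2, w3, w4, w6, w8}): φ is true.
  w2 (successors {w0, w1, w2, w3, w4, w8}): φ is true.
  w3 (successors {w0, w1, w2, w3, w5, w6}): φ is true.
  w4 (successors {w0, w1, w2}): φ is true.
  w5 (successors {w3, w6, w7, w8}): φ is true.
  w6 (successors {w0, w1, w3, w5, w6, w8}): φ is true.
  w7 (successors {w0, w5, w8}): φ is true.
  w8 (successors {w0, w1, w2, w5, w6, w7}): φ is true.
Detail at w0 (witness):
  At w0: \Box \Box ((r \to q) \lor r) requires \Box ((r \to q) \lor r) at every successor {w1, w2, w3, w4, w6, w7, w8}.
    At w1: \Box ((r \to q) \lor r) is true.
    At w2: \Box ((r \to q) \lor r) is true.
    At w3: \Box ((r \to q) \lor r) is true.
    At w4: \Box ((r \to q) \lor r) is true.
    At w6: \Box ((r \to q) \lor r) is true.
    At w7: \Box ((r \to q) \lor r) is true.
    At w8: \Box ((r \to q) \lor r) is true.
  So \Box \Box ((r \to q) \lor r) is true at w0.

Yes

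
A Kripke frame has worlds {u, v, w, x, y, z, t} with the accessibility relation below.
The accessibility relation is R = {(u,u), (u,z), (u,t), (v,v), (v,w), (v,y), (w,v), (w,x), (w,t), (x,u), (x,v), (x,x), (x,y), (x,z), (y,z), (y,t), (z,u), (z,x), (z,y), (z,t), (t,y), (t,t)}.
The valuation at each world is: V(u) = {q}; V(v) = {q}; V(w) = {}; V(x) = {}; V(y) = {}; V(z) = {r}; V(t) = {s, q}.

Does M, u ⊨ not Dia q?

No

At u: Dia q is true, so not Dia q is false.
  At u: Dia q requires q at some successor in {u, z, t}.
    q holds at u, so Dia q is true at u.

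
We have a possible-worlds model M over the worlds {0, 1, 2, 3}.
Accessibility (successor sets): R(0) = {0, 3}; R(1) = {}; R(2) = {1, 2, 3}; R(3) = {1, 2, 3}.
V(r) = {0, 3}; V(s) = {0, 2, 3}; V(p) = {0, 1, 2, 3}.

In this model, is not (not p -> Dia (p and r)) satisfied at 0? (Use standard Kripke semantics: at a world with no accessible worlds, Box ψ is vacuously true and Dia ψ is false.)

Recall that Dia ψ holds at a world iff ψ holds at some accessible world.
At 0: not p -> Dia (p and r) is true, so not (not p -> Dia (p and r)) is false.
  At 0: not p is false, Dia (p and r) is true, so not p -> Dia (p and r) is true.
    At 0: Dia (p and r) requires p and r at some successor in {0, 3}.
      p and r holds at 0, so Dia (p and r) is true at 0.

No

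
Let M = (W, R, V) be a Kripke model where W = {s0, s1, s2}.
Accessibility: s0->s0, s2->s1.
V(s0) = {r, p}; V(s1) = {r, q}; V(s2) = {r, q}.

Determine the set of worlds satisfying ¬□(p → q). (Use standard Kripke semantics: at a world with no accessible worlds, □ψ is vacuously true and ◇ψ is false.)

Let φ = ¬□(p → q). Evaluate φ at each world:
  s0 (successors {s0}): φ is true.
  s1 (successors ∅): φ is false.
  s2 (successors {s1}): φ is false.
For instance, at s0:
  At s0: □(p → q) is false, so ¬□(p → q) is true.
    At s0: □(p → q) requires p → q at every successor {s0}.
      p → q fails at s0, so □(p → q) is false at s0.
Satisfying worlds: {s0}

s0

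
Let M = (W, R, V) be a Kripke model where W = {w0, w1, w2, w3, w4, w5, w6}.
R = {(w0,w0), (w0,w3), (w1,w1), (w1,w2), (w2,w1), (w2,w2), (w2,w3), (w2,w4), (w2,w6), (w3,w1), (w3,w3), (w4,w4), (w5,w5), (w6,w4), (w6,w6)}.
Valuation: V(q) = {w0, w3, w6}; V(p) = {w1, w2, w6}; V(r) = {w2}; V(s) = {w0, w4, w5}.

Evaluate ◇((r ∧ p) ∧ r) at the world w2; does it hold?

Yes

At w2: ◇((r ∧ p) ∧ r) requires (r ∧ p) ∧ r at some successor in {w1, w2, w3, w4, w6}.
  (r ∧ p) ∧ r holds at w2, so ◇((r ∧ p) ∧ r) is true at w2.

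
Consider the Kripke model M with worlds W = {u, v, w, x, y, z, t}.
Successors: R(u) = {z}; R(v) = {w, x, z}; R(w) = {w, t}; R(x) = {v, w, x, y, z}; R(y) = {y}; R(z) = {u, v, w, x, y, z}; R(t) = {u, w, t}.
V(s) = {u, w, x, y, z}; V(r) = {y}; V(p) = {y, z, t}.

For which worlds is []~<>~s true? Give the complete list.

Let φ = []~<>~s. Evaluate φ at each world:
  u (successors {z}): φ is false.
  v (successors {w, x, z}): φ is false.
  w (successors {w, t}): φ is false.
  x (successors {v, w, x, y, z}): φ is false.
  y (successors {y}): φ is true.
  z (successors {u, v, w, x, y, z}): φ is false.
  t (successors {u, w, t}): φ is false.
For instance, at y:
  At y: []~<>~s requires ~<>~s at every successor {y}.
      At y: <>~s is false, so ~<>~s is true.
  So []~<>~s is true at y.
Satisfying worlds: {y}

y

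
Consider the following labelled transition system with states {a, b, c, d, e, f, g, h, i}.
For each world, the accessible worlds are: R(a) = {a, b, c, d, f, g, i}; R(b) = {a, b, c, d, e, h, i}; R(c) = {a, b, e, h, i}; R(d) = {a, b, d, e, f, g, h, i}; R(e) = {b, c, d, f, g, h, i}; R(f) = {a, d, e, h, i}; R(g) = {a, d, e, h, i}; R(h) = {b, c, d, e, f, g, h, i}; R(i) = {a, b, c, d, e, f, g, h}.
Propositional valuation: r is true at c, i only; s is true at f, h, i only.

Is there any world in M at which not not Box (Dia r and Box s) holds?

Let φ = not not Box (Dia r and Box s). Evaluate φ at each world:
  a (successors {a, b, c, d, f, g, i}): φ is false.
  b (successors {a, b, c, d, e, h, i}): φ is false.
  c (successors {a, b, e, h, i}): φ is false.
  d (successors {a, b, d, e, f, g, h, i}): φ is false.
  e (successors {b, c, d, f, g, h, i}): φ is false.
  f (successors {a, d, e, h, i}): φ is false.
  g (successors {a, d, e, h, i}): φ is false.
  h (successors {b, c, d, e, f, g, h, i}): φ is false.
  i (successors {a, b, c, d, e, f, g, h}): φ is false.
For instance, at i:
  At i: not Box (Dia r and Box s) is true, so not not Box (Dia r and Box s) is false.
    At i: Box (Dia r and Box s) is false, so not Box (Dia r and Box s) is true.
      At i: Box (Dia r and Box s) requires Dia r and Box s at every successor {a, b, c, d, e, f, g, h}.
        Dia r and Box s fails at a, so Box (Dia r and Box s) is false at i.

No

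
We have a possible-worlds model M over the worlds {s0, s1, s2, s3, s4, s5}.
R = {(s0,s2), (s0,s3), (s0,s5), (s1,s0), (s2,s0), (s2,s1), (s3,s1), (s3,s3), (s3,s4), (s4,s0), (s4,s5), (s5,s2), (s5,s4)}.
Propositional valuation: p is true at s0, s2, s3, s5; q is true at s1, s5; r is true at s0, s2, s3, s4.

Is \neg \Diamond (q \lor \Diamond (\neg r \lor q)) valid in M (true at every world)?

No

Let φ = \neg \Diamond (q \lor \Diamond (\neg r \lor q)). Evaluate φ at each world:
  s0 (successors {s2, s3, s5}): φ is false.
  s1 (successors {s0}): φ is false.
  s2 (successors {s0, s1}): φ is false.
  s3 (successors {s1, s3, s4}): φ is false.
  s4 (successors {s0, s5}): φ is false.
  s5 (successors {s2, s4}): φ is false.
Detail at s0 (counterexample):
  At s0: \Diamond (q \lor \Diamond (\neg r \lor q)) is true, so \neg \Diamond (q \lor \Diamond (\neg r \lor q)) is false.
    At s0: \Diamond (q \lor \Diamond (\neg r \lor q)) requires q \lor \Diamond (\neg r \lor q) at some successor in {s2, s3, s5}.
      q \lor \Diamond (\neg r \lor q) holds at s2, so \Diamond (q \lor \Diamond (\neg r \lor q)) is true at s0.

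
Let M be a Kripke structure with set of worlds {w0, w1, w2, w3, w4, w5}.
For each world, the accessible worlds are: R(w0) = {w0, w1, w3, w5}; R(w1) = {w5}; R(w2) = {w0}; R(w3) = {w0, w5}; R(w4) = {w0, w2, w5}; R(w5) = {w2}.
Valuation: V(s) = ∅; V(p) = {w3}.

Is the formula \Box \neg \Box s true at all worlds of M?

Let φ = \Box \neg \Box s. Evaluate φ at each world:
  w0 (successors {w0, w1, w3, w5}): φ is true.
  w1 (successors {w5}): φ is true.
  w2 (successors {w0}): φ is true.
  w3 (successors {w0, w5}): φ is true.
  w4 (successors {w0, w2, w5}): φ is true.
  w5 (successors {w2}): φ is true.
For instance, at w2:
  At w2: \Box \neg \Box s requires \neg \Box s at every successor {w0}.
      At w0: \Box s is false, so \neg \Box s is true.
  So \Box \neg \Box s is true at w2.

Yes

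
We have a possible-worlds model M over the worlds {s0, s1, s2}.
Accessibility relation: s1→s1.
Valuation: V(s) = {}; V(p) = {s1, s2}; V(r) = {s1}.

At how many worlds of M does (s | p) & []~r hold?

Recall that []ψ holds at a world iff ψ holds at every accessible world, and <>ψ holds iff ψ holds at some accessible world.
Let φ = (s | p) & []~r. Evaluate φ at each world:
  s0 (successors ∅): φ is false.
  s1 (successors {s1}): φ is false.
  s2 (successors ∅): φ is true.
For instance, at s1:
  At s1: s | p is true, []~r is false, so (s | p) & []~r is false.
    At s1: []~r requires ~r at every successor {s1}.
      ~r fails at s1, so []~r is false at s1.
Satisfying worlds: {s2}

1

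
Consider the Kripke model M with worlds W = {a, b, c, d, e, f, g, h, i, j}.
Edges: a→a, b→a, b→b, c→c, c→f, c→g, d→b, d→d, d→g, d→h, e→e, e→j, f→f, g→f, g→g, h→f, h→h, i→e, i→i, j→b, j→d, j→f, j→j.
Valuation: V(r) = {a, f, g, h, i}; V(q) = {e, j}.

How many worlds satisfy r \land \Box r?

4

Let φ = r \land \Box r. Evaluate φ at each world:
  a (successors {a}): φ is true.
  b (successors {a, b}): φ is false.
  c (successors {c, f, g}): φ is false.
  d (successors {b, d, g, h}): φ is false.
  e (successors {e, j}): φ is false.
  f (successors {f}): φ is true.
  g (successors {f, g}): φ is true.
  h (successors {f, h}): φ is true.
  i (successors {e, i}): φ is false.
  j (successors {b, d, f, j}): φ is false.
For instance, at b:
  At b: r is false, \Box r is false, so r \land \Box r is false.
    At b: \Box r requires r at every successor {a, b}.
      r fails at b, so \Box r is false at b.
Satisfying worlds: {a, f, g, h}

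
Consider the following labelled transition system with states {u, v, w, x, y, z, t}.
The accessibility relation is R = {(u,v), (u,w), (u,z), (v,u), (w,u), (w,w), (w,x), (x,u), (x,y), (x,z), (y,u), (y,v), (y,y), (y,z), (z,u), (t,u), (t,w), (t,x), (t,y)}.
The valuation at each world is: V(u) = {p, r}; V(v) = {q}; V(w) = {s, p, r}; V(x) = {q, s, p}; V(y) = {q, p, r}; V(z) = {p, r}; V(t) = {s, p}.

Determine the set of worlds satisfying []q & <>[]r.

none

Let φ = []q & <>[]r. Evaluate φ at each world:
  u (successors {v, w, z}): φ is false.
  v (successors {u}): φ is false.
  w (successors {u, w, x}): φ is false.
  x (successors {u, y, z}): φ is false.
  y (successors {u, v, y, z}): φ is false.
  z (successors {u}): φ is false.
  t (successors {u, w, x, y}): φ is false.
For instance, at w:
  At w: []q is false, <>[]r is true, so []q & <>[]r is false.
    At w: []q requires q at every successor {u, w, x}.
      q fails at u, so []q is false at w.
    At w: <>[]r requires []r at some successor in {u, w, x}.
      []r holds at x, so <>[]r is true at w.
Satisfying worlds: none.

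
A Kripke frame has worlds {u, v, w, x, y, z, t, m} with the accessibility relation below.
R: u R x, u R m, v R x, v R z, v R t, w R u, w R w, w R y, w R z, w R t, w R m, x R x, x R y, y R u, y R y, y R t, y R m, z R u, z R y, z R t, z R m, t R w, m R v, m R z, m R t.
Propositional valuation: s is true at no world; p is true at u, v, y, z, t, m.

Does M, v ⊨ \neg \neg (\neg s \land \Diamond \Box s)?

At v: \neg (\neg s \land \Diamond \Box s) is true, so \neg \neg (\neg s \land \Diamond \Box s) is false.
  At v: \neg s \land \Diamond \Box s is false, so \neg (\neg s \land \Diamond \Box s) is true.
    At v: \neg s is true, \Diamond \Box s is false, so \neg s \land \Diamond \Box s is false.
      At v: \Diamond \Box s requires \Box s at some successor in {x, z, t}.
        At x: \Box s is false.
        At z: \Box s is false.
        At t: \Box s is false.
      So \Diamond \Box s is false at v.

No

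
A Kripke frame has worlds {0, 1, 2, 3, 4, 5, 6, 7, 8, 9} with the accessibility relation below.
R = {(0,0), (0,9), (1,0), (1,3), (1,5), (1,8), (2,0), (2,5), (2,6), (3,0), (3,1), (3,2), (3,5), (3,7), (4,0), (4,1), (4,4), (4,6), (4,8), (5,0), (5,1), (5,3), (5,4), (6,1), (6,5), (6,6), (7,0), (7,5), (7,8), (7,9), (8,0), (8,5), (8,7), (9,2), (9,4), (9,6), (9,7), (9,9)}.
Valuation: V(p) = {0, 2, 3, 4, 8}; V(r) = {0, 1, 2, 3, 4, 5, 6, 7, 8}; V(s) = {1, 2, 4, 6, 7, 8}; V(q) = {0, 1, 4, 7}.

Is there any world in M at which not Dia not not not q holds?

Let φ = not Dia not not not q. Evaluate φ at each world:
  0 (successors {0, 9}): φ is false.
  1 (successors {0, 3, 5, 8}): φ is false.
  2 (successors {0, 5, 6}): φ is false.
  3 (successors {0, 1, 2, 5, 7}): φ is false.
  4 (successors {0, 1, 4, 6, 8}): φ is false.
  5 (successors {0, 1, 3, 4}): φ is false.
  6 (successors {1, 5, 6}): φ is false.
  7 (successors {0, 5, 8, 9}): φ is false.
  8 (successors {0, 5, 7}): φ is false.
  9 (successors {2, 4, 6, 7, 9}): φ is false.
For instance, at 2:
  At 2: Dia not not not q is true, so not Dia not not not q is false.
    At 2: Dia not not not q requires not not not q at some successor in {0, 5, 6}.
      not not not q holds at 5, so Dia not not not q is true at 2.

No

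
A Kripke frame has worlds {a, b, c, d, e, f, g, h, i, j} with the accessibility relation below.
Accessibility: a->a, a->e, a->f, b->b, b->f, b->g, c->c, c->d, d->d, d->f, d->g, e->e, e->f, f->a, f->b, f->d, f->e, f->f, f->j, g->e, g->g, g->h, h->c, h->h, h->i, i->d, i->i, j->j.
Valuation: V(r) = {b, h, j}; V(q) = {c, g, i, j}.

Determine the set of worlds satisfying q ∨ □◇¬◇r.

Let φ = q ∨ □◇¬◇r. Evaluate φ at each world:
  a (successors {a, e, f}): φ is true.
  b (successors {b, f, g}): φ is false.
  c (successors {c, d}): φ is true.
  d (successors {d, f, g}): φ is true.
  e (successors {e, f}): φ is true.
  f (successors {a, b, d, e, f, j}): φ is false.
  g (successors {e, g, h}): φ is true.
  h (successors {c, h, i}): φ is true.
  i (successors {d, i}): φ is true.
  j (successors {j}): φ is true.
For instance, at j:
  At j: q is true, □◇¬◇r is false, so q ∨ □◇¬◇r is true.
    At j: □◇¬◇r requires ◇¬◇r at every successor {j}.
      ◇¬◇r fails at j, so □◇¬◇r is false at j.
Satisfying worlds: {a, c, d, e, g, h, i, j}

a, c, d, e, g, h, i, j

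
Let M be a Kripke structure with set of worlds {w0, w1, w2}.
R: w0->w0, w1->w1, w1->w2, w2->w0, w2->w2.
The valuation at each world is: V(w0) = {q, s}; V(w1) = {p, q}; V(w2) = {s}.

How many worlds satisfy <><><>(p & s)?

Recall that <>ψ holds at a world iff ψ holds at some accessible world.
Let φ = <><><>(p & s). Evaluate φ at each world:
  w0 (successors {w0}): φ is false.
  w1 (successors {w1, w2}): φ is false.
  w2 (successors {w0, w2}): φ is false.
For instance, at w1:
  At w1: <><><>(p & s) requires <><>(p & s) at some successor in {w1, w2}.
    At w1: <><>(p & s) is false.
    At w2: <><>(p & s) is false.
  So <><><>(p & s) is false at w1.
Satisfying worlds: none.

0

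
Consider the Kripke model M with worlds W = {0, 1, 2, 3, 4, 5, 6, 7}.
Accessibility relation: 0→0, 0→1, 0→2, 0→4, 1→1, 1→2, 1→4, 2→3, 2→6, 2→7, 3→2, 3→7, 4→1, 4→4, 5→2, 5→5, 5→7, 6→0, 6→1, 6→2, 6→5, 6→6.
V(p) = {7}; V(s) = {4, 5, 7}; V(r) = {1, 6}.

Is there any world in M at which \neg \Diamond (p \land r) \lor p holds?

Yes

Recall that \Diamond ψ holds at a world iff ψ holds at some accessible world.
Let φ = \neg \Diamond (p \land r) \lor p. Evaluate φ at each world:
  0 (successors {0, 1, 2, 4}): φ is true.
  1 (successors {1, 2, 4}): φ is true.
  2 (successors {3, 6, 7}): φ is true.
  3 (successors {2, 7}): φ is true.
  4 (successors {1, 4}): φ is true.
  5 (successors {2, 5, 7}): φ is true.
  6 (successors {0, 1, 2, 5, 6}): φ is true.
  7 (successors ∅): φ is true.
Detail at 0 (witness):
  At 0: \neg \Diamond (p \land r) is true, p is false, so \neg \Diamond (p \land r) \lor p is true.
    At 0: \Diamond (p \land r) is false, so \neg \Diamond (p \land r) is true.
      At 0: \Diamond (p \land r) requires p \land r at some successor in {0, 1, 2, 4}.
        At 0: p \land r is false.
        At 1: p \land r is false.
        At 2: p \land r is false.
        At 4: p \land r is false.
      So \Diamond (p \land r) is false at 0.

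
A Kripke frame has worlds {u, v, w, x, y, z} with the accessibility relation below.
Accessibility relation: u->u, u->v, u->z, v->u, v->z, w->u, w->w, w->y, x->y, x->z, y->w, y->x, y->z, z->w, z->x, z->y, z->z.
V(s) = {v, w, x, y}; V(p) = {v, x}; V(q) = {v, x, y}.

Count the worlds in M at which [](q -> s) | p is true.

6

Recall that []ψ holds at a world iff ψ holds at every accessible world, and <>ψ holds iff ψ holds at some accessible world.
Let φ = [](q -> s) | p. Evaluate φ at each world:
  u (successors {u, v, z}): φ is true.
  v (successors {u, z}): φ is true.
  w (successors {u, w, y}): φ is true.
  x (successors {y, z}): φ is true.
  y (successors {w, x, z}): φ is true.
  z (successors {w, x, y, z}): φ is true.
For instance, at w:
  At w: [](q -> s) is true, p is false, so [](q -> s) | p is true.
    At w: [](q -> s) requires q -> s at every successor {u, w, y}.
      At u: q -> s is true.
      At w: q -> s is true.
      At y: q -> s is true.
    So [](q -> s) is true at w.
Satisfying worlds: {u, v, w, x, y, z}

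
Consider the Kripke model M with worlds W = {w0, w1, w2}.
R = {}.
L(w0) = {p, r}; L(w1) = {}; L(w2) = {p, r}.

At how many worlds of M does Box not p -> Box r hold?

3

Let φ = Box not p -> Box r. Evaluate φ at each world:
  w0 (successors ∅): φ is true.
  w1 (successors ∅): φ is true.
  w2 (successors ∅): φ is true.
For instance, at w0:
  At w0: Box not p is true, Box r is true, so Box not p -> Box r is true.
    At w0: no accessible worlds, so Box not p holds vacuously.
    At w0: no accessible worlds, so Box r holds vacuously.
Satisfying worlds: {w0, w1, w2}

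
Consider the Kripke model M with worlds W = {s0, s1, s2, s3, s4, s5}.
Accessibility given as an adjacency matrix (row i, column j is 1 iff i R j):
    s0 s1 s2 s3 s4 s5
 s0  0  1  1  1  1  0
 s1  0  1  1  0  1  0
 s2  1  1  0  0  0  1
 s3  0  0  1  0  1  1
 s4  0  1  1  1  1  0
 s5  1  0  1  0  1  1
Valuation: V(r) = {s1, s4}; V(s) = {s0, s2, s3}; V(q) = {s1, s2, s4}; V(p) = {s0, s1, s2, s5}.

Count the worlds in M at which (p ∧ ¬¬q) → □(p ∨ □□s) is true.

Recall that □ψ holds at a world iff ψ holds at every accessible world, and ◇ψ holds iff ψ holds at some accessible world.
Let φ = (p ∧ ¬¬q) → □(p ∨ □□s). Evaluate φ at each world:
  s0 (successors {s1, s2, s3, s4}): φ is true.
  s1 (successors {s1, s2, s4}): φ is false.
  s2 (successors {s0, s1, s5}): φ is true.
  s3 (successors {s2, s4, s5}): φ is true.
  s4 (successors {s1, s2, s3, s4}): φ is true.
  s5 (successors {s0, s2, s4, s5}): φ is true.
For instance, at s0:
  At s0: p ∧ ¬¬q is false, □(p ∨ □□s) is false, so (p ∧ ¬¬q) → □(p ∨ □□s) is true.
    At s0: □(p ∨ □□s) requires p ∨ □□s at every successor {s1, s2, s3, s4}.
      p ∨ □□s fails at s3, so □(p ∨ □□s) is false at s0.
Satisfying worlds: {s0, s2, s3, s4, s5}

5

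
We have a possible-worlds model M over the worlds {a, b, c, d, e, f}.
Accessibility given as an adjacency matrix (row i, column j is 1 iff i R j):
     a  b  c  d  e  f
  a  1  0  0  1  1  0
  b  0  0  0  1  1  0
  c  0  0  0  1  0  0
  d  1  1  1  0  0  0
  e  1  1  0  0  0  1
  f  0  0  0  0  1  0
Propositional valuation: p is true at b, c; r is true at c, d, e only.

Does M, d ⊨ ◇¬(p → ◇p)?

At d: ◇¬(p → ◇p) requires ¬(p → ◇p) at some successor in {a, b, c}.
  ¬(p → ◇p) holds at b, so ◇¬(p → ◇p) is true at d.
    At b: p → ◇p is false, so ¬(p → ◇p) is true.
      At b: p is true, ◇p is false, so p → ◇p is false.

Yes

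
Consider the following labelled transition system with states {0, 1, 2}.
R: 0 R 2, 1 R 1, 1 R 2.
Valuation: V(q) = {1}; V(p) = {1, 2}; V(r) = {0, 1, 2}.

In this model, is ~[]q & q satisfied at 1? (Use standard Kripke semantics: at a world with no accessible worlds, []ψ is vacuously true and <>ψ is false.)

Yes

At 1: ~[]q is true, q is true, so ~[]q & q is true.
  At 1: []q is false, so ~[]q is true.
    At 1: []q requires q at every successor {1, 2}.
      q fails at 2, so []q is false at 1.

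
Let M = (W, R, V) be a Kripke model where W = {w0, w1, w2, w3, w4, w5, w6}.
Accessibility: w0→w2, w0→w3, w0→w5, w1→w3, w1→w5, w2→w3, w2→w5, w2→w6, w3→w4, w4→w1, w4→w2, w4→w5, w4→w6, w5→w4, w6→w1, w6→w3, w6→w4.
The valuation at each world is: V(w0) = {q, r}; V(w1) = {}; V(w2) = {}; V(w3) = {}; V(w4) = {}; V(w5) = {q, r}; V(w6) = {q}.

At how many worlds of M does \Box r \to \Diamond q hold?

7

Let φ = \Box r \to \Diamond q. Evaluate φ at each world:
  w0 (successors {w2, w3, w5}): φ is true.
  w1 (successors {w3, w5}): φ is true.
  w2 (successors {w3, w5, w6}): φ is true.
  w3 (successors {w4}): φ is true.
  w4 (successors {w1, w2, w5, w6}): φ is true.
  w5 (successors {w4}): φ is true.
  w6 (successors {w1, w3, w4}): φ is true.
For instance, at w4:
  At w4: \Box r is false, \Diamond q is true, so \Box r \to \Diamond q is true.
    At w4: \Box r requires r at every successor {w1, w2, w5, w6}.
      r fails at w1, so \Box r is false at w4.
    At w4: \Diamond q requires q at some successor in {w1, w2, w5, w6}.
      q holds at w5, so \Diamond q is true at w4.
Satisfying worlds: {w0, w1, w2, w3, w4, w5, w6}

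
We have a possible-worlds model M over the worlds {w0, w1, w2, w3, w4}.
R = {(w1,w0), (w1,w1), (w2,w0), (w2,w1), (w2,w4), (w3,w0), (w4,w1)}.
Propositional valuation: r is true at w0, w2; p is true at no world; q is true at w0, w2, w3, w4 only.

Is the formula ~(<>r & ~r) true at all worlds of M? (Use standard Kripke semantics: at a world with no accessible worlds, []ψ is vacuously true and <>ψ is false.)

No

Let φ = ~(<>r & ~r). Evaluate φ at each world:
  w0 (successors ∅): φ is true.
  w1 (successors {w0, w1}): φ is false.
  w2 (successors {w0, w1, w4}): φ is true.
  w3 (successors {w0}): φ is false.
  w4 (successors {w1}): φ is true.
Detail at w1 (counterexample):
  At w1: <>r & ~r is true, so ~(<>r & ~r) is false.
    At w1: <>r is true, ~r is true, so <>r & ~r is true.
      At w1: <>r requires r at some successor in {w0, w1}.
        r holds at w0, so <>r is true at w1.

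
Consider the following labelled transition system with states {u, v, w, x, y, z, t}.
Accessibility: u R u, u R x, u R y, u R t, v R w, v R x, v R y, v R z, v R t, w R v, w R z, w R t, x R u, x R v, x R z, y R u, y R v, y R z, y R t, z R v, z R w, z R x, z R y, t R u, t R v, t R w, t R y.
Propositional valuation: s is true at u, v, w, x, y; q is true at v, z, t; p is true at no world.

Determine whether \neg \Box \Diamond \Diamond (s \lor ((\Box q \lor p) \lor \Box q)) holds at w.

Recall that \Box ψ holds at a world iff ψ holds at every accessible world, and \Diamond ψ holds iff ψ holds at some accessible world.
At w: \Box \Diamond \Diamond (s \lor ((\Box q \lor p) \lor \Box q)) is true, so \neg \Box \Diamond \Diamond (s \lor ((\Box q \lor p) \lor \Box q)) is false.
  At w: \Box \Diamond \Diamond (s \lor ((\Box q \lor p) \lor \Box q)) requires \Diamond \Diamond (s \lor ((\Box q \lor p) \lor \Box q)) at every successor {v, z, t}.
      At v: \Diamond \Diamond (s \lor ((\Box q \lor p) \lor \Box q)) requires \Diamond (s \lor ((\Box q \lor p) \lor \Box q)) at some successor in {w, x, y, z, t}.
        \Diamond (s \lor ((\Box q \lor p) \lor \Box q)) holds at w, so \Diamond \Diamond (s \lor ((\Box q \lor p) \lor \Box q)) is true at v.
      At z: \Diamond \Diamond (s \lor ((\Box q \lor p) \lor \Box q)) requires \Diamond (s \lor ((\Box q \lor p) \lor \Box q)) at some successor in {v, w, x, y}.
        \Diamond (s \lor ((\Box q \lor p) \lor \Box q)) holds at v, so \Diamond \Diamond (s \lor ((\Box q \lor p) \lor \Box q)) is true at z.
      At t: \Diamond \Diamond (s \lor ((\Box q \lor p) \lor \Box q)) requires \Diamond (s \lor ((\Box q \lor p) \lor \Box q)) at some successor in {u, v, w, y}.
        \Diamond (s \lor ((\Box q \lor p) \lor \Box q)) holds at u, so \Diamond \Diamond (s \lor ((\Box q \lor p) \lor \Box q)) is true at t.
  So \Box \Diamond \Diamond (s \lor ((\Box q \lor p) \lor \Box q)) is true at w.

No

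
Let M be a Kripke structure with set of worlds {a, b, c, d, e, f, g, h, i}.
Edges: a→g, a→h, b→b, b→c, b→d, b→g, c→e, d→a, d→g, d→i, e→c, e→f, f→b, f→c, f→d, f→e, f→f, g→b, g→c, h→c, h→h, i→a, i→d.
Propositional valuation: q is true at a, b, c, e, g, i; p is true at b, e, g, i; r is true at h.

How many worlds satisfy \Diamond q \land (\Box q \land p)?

Let φ = \Diamond q \land (\Box q \land p). Evaluate φ at each world:
  a (successors {g, h}): φ is false.
  b (successors {b, c, d, g}): φ is false.
  c (successors {e}): φ is false.
  d (successors {a, g, i}): φ is false.
  e (successors {c, f}): φ is false.
  f (successors {b, c, d, e, f}): φ is false.
  g (successors {b, c}): φ is true.
  h (successors {c, h}): φ is false.
  i (successors {a, d}): φ is false.
For instance, at h:
  At h: \Diamond q is true, \Box q \land p is false, so \Diamond q \land (\Box q \land p) is false.
    At h: \Diamond q requires q at some successor in {c, h}.
      q holds at c, so \Diamond q is true at h.
    At h: \Box q is false, p is false, so \Box q \land p is false.
      At h: \Box q requires q at every successor {c, h}.
        q fails at h, so \Box q is false at h.
Satisfying worlds: {g}

1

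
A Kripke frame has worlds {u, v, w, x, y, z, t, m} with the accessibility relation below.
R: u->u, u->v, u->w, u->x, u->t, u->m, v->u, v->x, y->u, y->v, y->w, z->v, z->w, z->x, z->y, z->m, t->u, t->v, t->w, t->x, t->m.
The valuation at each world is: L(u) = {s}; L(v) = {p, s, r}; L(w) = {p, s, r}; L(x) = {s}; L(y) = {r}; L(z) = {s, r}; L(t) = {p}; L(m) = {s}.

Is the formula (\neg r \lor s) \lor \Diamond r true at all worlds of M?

Yes

Let φ = (\neg r \lor s) \lor \Diamond r. Evaluate φ at each world:
  u (successors {u, v, w, x, t, m}): φ is true.
  v (successors {u, x}): φ is true.
  w (successors ∅): φ is true.
  x (successors ∅): φ is true.
  y (successors {u, v, w}): φ is true.
  z (successors {v, w, x, y, m}): φ is true.
  t (successors {u, v, w, x, m}): φ is true.
  m (successors ∅): φ is true.
For instance, at u:
  At u: \neg r \lor s is true, \Diamond r is true, so (\neg r \lor s) \lor \Diamond r is true.
    At u: \Diamond r requires r at some successor in {u, v, w, x, t, m}.
      r holds at v, so \Diamond r is true at u.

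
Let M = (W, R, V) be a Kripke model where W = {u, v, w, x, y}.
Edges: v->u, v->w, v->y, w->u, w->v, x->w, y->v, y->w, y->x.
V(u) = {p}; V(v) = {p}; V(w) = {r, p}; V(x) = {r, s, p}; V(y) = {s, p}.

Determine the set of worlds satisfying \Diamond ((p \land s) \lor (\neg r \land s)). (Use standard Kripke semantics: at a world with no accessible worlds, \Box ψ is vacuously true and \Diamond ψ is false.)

v, y

Let φ = \Diamond ((p \land s) \lor (\neg r \land s)). Evaluate φ at each world:
  u (successors ∅): φ is false.
  v (successors {u, w, y}): φ is true.
  w (successors {u, v}): φ is false.
  x (successors {w}): φ is false.
  y (successors {v, w, x}): φ is true.
For instance, at w:
  At w: \Diamond ((p \land s) \lor (\neg r \land s)) requires (p \land s) \lor (\neg r \land s) at some successor in {u, v}.
    At u: (p \land s) \lor (\neg r \land s) is false.
    At v: (p \land s) \lor (\neg r \land s) is false.
  So \Diamond ((p \land s) \lor (\neg r \land s)) is false at w.
Satisfying worlds: {v, y}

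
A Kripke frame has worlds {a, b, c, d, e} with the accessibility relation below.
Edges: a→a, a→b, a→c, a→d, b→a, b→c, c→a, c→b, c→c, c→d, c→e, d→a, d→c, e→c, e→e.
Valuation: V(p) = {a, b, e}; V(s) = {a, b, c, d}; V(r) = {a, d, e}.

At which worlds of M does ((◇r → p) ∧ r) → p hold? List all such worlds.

a, b, c, d, e

Recall that ◇ψ holds at a world iff ψ holds at some accessible world.
Let φ = ((◇r → p) ∧ r) → p. Evaluate φ at each world:
  a (successors {a, b, c, d}): φ is true.
  b (successors {a, c}): φ is true.
  c (successors {a, b, c, d, e}): φ is true.
  d (successors {a, c}): φ is true.
  e (successors {c, e}): φ is true.
For instance, at c:
  At c: (◇r → p) ∧ r is false, p is false, so ((◇r → p) ∧ r) → p is true.
    At c: ◇r → p is false, r is false, so (◇r → p) ∧ r is false.
      At c: ◇r is true, p is false, so ◇r → p is false.
Satisfying worlds: {a, b, c, d, e}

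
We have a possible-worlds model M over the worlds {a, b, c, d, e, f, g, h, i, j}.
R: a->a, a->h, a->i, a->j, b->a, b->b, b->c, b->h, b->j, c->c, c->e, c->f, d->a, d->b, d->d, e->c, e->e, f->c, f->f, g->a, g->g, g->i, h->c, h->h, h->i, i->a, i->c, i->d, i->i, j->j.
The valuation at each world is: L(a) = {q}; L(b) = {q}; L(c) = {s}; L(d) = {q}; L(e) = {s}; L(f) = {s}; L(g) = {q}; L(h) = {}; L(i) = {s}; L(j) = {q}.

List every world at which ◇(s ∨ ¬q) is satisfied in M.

Recall that ◇ψ holds at a world iff ψ holds at some accessible world.
Let φ = ◇(s ∨ ¬q). Evaluate φ at each world:
  a (successors {a, h, i, j}): φ is true.
  b (successors {a, b, c, h, j}): φ is true.
  c (successors {c, e, f}): φ is true.
  d (successors {a, b, d}): φ is false.
  e (successors {c, e}): φ is true.
  f (successors {c, f}): φ is true.
  g (successors {a, g, i}): φ is true.
  h (successors {c, h, i}): φ is true.
  i (successors {a, c, d, i}): φ is true.
  j (successors {j}): φ is false.
For instance, at e:
  At e: ◇(s ∨ ¬q) requires s ∨ ¬q at some successor in {c, e}.
    s ∨ ¬q holds at c, so ◇(s ∨ ¬q) is true at e.
Satisfying worlds: {a, b, c, e, f, g, h, i}

a, b, c, e, f, g, h, i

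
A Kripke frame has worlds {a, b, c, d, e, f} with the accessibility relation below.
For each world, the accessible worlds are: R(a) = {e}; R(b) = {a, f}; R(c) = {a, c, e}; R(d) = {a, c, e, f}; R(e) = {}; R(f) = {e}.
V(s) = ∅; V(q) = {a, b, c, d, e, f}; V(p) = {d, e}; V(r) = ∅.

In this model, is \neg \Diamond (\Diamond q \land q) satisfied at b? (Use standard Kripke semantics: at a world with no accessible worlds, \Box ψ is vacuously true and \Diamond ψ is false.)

Recall that \Diamond ψ holds at a world iff ψ holds at some accessible world.
At b: \Diamond (\Diamond q \land q) is true, so \neg \Diamond (\Diamond q \land q) is false.
  At b: \Diamond (\Diamond q \land q) requires \Diamond q \land q at some successor in {a, f}.
    \Diamond q \land q holds at a, so \Diamond (\Diamond q \land q) is true at b.
      At a: \Diamond q is true, q is true, so \Diamond q \land q is true.

No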